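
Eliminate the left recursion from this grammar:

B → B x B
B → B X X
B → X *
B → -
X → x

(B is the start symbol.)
B → X * B'
B → - B'
B' → x B B'
B' → X X B'
B' → ε
X → x

B is directly left-recursive. The standard transformation for
  A → A α₁ | ... | A α_m | β₁ | ... | β_n
is
  A  → β₁ A' | ... | β_n A'
  A' → α₁ A' | ... | α_m A' | ε

B → X * becomes B → X * B'
B → - becomes B → - B'
B → B x B becomes B' → x B B'
B → B X X becomes B' → X X B'
Add B' → ε

Productions for other non-terminals are unchanged:
  X → x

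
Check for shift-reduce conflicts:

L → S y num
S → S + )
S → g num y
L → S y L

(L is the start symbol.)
No shift-reduce conflicts

Augment with L' → L and build the canonical LR(0) collection (I0 = CLOSURE({[L' → . L]}), then GOTO on every symbol after a dot until no new states appear). It has 11 states:
  I0: { [L → . S y L], [L → . S y num], [L' → . L], [S → . S + )], [S → . g num y] }  — shift
  I1: { [L' → L .] }  — accept
  I2: { [L → S . y L], [L → S . y num], [S → S . + )] }  — shift
  I3: { [S → g . num y] }  — shift
  I4: { [S → g num . y] }  — shift
  I5: { [S → g num y .] }  — reduce
  I6: { [S → S + . )] }  — shift
  I7: { [L → . S y L], [L → . S y num], [L → S y . L], [L → S y . num], [S → . S + )], [S → . g num y] }  — shift
  I8: { [L → S y L .] }  — reduce
  I9: { [L → S y num .] }  — reduce
  I10: { [S → S + ) .] }  — reduce

No state contains both a complete item and a shift item.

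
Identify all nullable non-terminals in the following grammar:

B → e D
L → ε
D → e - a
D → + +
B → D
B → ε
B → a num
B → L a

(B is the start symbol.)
A non-terminal is nullable if it can derive ε (the empty string): either it has an ε-production, or it has a production whose right-hand side consists entirely of nullable non-terminals.

ε-productions: L → ε, B → ε
So L, B are immediately nullable.
No further non-terminal can be added: every production for the remaining non-terminals contains a terminal or a non-nullable non-terminal.
Nullable = { 'B', 'L' }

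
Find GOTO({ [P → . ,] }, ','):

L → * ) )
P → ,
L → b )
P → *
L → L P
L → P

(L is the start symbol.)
GOTO(I, ',') = CLOSURE({ [A → αX.β] : [A → α.Xβ] ∈ I, X = ',' })

Items with dot before ',', with the dot advanced:
  [P → . ,] → [P → , .]
Closure adds nothing (no advanced item has the dot before a non-terminal).

GOTO = { [P → , .] }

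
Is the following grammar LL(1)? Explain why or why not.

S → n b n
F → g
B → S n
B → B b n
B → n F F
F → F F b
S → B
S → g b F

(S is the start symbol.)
A grammar is LL(1) if for each non-terminal N with multiple productions, the predict sets of those productions are pairwise disjoint, where PREDICT(N → α) = (FIRST(α) \ {ε}) ∪ (FOLLOW(N) if α ⇒* ε).

Relevant sets:
  FIRST(B) = { 'g', 'n' }
  FIRST(F) = { 'g' }
  FIRST(S) = { 'g', 'n' }

For S:
  PREDICT(S → n b n) = { 'n' }
  PREDICT(S → B) = { 'g', 'n' }
  PREDICT(S → g b F) = { 'g' }
For F:
  PREDICT(F → g) = { 'g' }
  PREDICT(F → F F b) = { 'g' }
For B:
  PREDICT(B → S n) = { 'g', 'n' }
  PREDICT(B → B b n) = { 'g', 'n' }
  PREDICT(B → n F F) = { 'n' }

Conflict found: Predict set conflict for S: { 'n' }
The grammar is NOT LL(1).

Answer: No. Predict set conflict for S: { 'n' }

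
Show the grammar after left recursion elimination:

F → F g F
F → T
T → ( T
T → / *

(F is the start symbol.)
F → T F'
F' → g F F'
F' → ε
T → ( T
T → / *

F is directly left-recursive. The standard transformation for
  A → A α₁ | ... | A α_m | β₁ | ... | β_n
is
  A  → β₁ A' | ... | β_n A'
  A' → α₁ A' | ... | α_m A' | ε

F → T becomes F → T F'
F → F g F becomes F' → g F F'
Add F' → ε

Productions for other non-terminals are unchanged:
  T → ( T
  T → / *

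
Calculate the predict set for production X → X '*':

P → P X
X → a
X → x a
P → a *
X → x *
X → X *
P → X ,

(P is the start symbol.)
PREDICT(X → X '*') = (FIRST(RHS) \ {ε}) ∪ (FOLLOW(X) if ε ∈ FIRST(RHS), i.e. RHS ⇒* ε)
FIRST(X) = { 'a', 'x' }
FIRST(X '*') = { 'a', 'x' }
ε ∉ FIRST(X '*'), so FOLLOW(X) is not added.
PREDICT(X → X '*') = { 'a', 'x' }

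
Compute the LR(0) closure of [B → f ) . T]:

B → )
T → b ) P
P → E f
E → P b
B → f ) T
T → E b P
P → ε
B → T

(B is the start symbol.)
{ [B → f ) . T], [E → . P b], [P → . E f], [P → .], [T → . E b P], [T → . b ) P] }

To compute CLOSURE, for each item [A → α.Bβ] where B is a non-terminal, add [B → .γ] for all productions B → γ; repeat for the newly added items until nothing changes.

Start with: [B → f ) . T]
  [B → f ) . T] has the dot before T: add [T → . b ) P], [T → . E b P]
  [T → . E b P] has the dot before E: add [E → . P b]
  [E → . P b] has the dot before P: add [P → . E f], [P → .]
No further items can be added.

CLOSURE = { [B → f ) . T], [E → . P b], [P → . E f], [P → .], [T → . E b P], [T → . b ) P] }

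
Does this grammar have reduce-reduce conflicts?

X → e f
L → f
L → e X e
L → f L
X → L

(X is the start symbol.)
Yes — I9: [L → f .] vs [X → e f .]

Augment with X' → X and build the canonical LR(0) collection (I0 = CLOSURE({[X' → . X]}), then GOTO on every symbol after a dot until no new states appear). It has 10 states:
  I0: { [L → . e X e], [L → . f L], [L → . f], [X → . L], [X → . e f], [X' → . X] }  — shift
  I1: { [X → L .] }  — reduce
  I2: { [X' → X .] }  — accept
  I3: { [L → . e X e], [L → . f L], [L → . f], [L → e . X e], [X → . L], [X → . e f], [X → e . f] }  — shift
  I4: { [L → . e X e], [L → . f L], [L → . f], [L → f . L], [L → f .] }  — shift, reduce
  I5: { [L → f L .] }  — reduce
  I6: { [L → . e X e], [L → . f L], [L → . f], [L → e . X e], [X → . L], [X → . e f] }  — shift
  I7: { [L → e X . e] }  — shift
  I8: { [L → e X e .] }  — reduce
  I9: { [L → . e X e], [L → . f L], [L → . f], [L → f . L], [L → f .], [X → e f .] }  — shift, 2 reduces

I9 contains complete items [L → f .], [X → e f .] — reduce-reduce conflict.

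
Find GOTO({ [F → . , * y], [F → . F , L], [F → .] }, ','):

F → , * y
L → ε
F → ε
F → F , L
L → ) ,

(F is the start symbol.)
GOTO(I, ',') = CLOSURE({ [A → αX.β] : [A → α.Xβ] ∈ I, X = ',' })

Items with dot before ',', with the dot advanced:
  [F → . , * y] → [F → , . * y]
Closure adds nothing (no advanced item has the dot before a non-terminal).

GOTO = { [F → , . * y] }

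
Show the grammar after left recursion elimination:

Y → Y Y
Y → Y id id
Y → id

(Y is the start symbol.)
Y → id Y'
Y' → Y Y'
Y' → id id Y'
Y' → ε

Y is directly left-recursive. The standard transformation for
  A → A α₁ | ... | A α_m | β₁ | ... | β_n
is
  A  → β₁ A' | ... | β_n A'
  A' → α₁ A' | ... | α_m A' | ε

Y → id becomes Y → id Y'
Y → Y Y becomes Y' → Y Y'
Y → Y id id becomes Y' → id id Y'
Add Y' → ε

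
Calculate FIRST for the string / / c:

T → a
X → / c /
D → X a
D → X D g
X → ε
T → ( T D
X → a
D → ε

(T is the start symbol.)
To compute FIRST(/ / c), process the symbols left to right:
Symbol / is a terminal. Add '/' and stop.
FIRST(/ / c) = { '/' }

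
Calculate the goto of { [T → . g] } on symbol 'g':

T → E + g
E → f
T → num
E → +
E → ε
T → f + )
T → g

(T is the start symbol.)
GOTO(I, 'g') = CLOSURE({ [A → αX.β] : [A → α.Xβ] ∈ I, X = 'g' })

Items with dot before 'g', with the dot advanced:
  [T → . g] → [T → g .]
Closure adds nothing (no advanced item has the dot before a non-terminal).

GOTO = { [T → g .] }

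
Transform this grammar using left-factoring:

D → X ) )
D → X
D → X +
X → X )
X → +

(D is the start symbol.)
D → X D'
D' → ) )
D' → ε
D' → +
X → X )
X → +

Left-factoring transforms A → αβ₁ | αβ₂ into A → αA' and A' → β₁ | β₂
(α is the longest common prefix among the alternatives). Repeat until
no nonterminal has two alternatives with a common prefix.

Round 1: D has alternatives sharing prefix 'X'. Introduce D': D → X D'
  Add: D' → ) )
  Add: D' → ε
  Add: D' → +

No remaining common prefixes — done.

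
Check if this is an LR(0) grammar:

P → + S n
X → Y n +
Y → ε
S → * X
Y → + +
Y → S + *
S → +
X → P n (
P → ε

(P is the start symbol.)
No. Shift-reduce conflict between [P → .] and [P → . + S n]

A grammar is LR(0) if no state in the canonical LR(0) collection has:
  - both a shift item (dot before a terminal) and a complete item (shift-reduce conflict), or
  - two or more complete items (reduce-reduce conflict; the accept item [P' → P .] counts as a complete item here).

Augment with P' → P and build the canonical LR(0) collection (I0 = CLOSURE({[P' → . P]}), then GOTO on every symbol after a dot until no new states appear). It has 19 states:
  I0: { [P → . + S n], [P → .], [P' → . P] }  — shift, reduce
  I1: { [P → + . S n], [S → . * X], [S → . +] }  — shift
  I2: { [P' → P .] }  — accept
  I3: { [P → . + S n], [P → .], [S → * . X], [S → . * X], [S → . +], [X → . P n (], [X → . Y n +], [Y → . + +], [Y → . S + *], [Y → .] }  — shift, 2 reduces
  I4: { [S → + .] }  — reduce
  I5: { [P → + S . n] }  — shift
  I6: { [P → + S n .] }  — reduce
  I7: { [P → + . S n], [S → + .], [S → . * X], [S → . +], [Y → + . +] }  — shift, reduce
  I8: { [X → P . n (] }  — shift
  I9: { [Y → S . + *] }  — shift
  I10: { [S → * X .] }  — reduce
  I11: { [X → Y . n +] }  — shift
  I12: { [X → Y n . +] }  — shift
  I13: { [X → Y n + .] }  — reduce
  I14: { [Y → S + . *] }  — shift
  I15: { [Y → S + * .] }  — reduce
  I16: { [X → P n . (] }  — shift
  I17: { [X → P n ( .] }  — reduce
  I18: { [S → + .], [Y → + + .] }  — 2 reduces

Conflict in state I0:
  Shift-reduce conflict between [P → .] and [P → . + S n]
So the grammar is NOT LR(0).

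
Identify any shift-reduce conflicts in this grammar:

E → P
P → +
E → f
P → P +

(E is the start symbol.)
A shift-reduce conflict occurs when an LR(0) state has both:
  - a complete (reduce) item [A → α .] (dot at the end), and
  - a shift item [B → β . c γ] (dot before a terminal).

Augment with E' → E and build the canonical LR(0) collection (I0 = CLOSURE({[E' → . E]}), then GOTO on every symbol after a dot until no new states appear). It has 6 states:
  I0: { [E → . P], [E → . f], [E' → . E], [P → . +], [P → . P +] }  — shift
  I1: { [P → + .] }  — reduce
  I2: { [E' → E .] }  — accept
  I3: { [E → P .], [P → P . +] }  — shift, reduce
  I4: { [E → f .] }  — reduce
  I5: { [P → P + .] }  — reduce

I3 contains reduce item [E → P .] and shift item [P → P . +] — shift-reduce conflict.

Answer: Yes — I3: [E → P .] vs [P → P . +]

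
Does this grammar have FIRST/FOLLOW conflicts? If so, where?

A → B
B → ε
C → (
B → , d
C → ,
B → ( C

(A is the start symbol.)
Nullable non-terminals: A, B.
A has a nullable alternative but only one production, so nothing to check.

B: nullable alternative(s) B → ε; FOLLOW(B) = { $ }
  B → ε: FIRST \ {ε} = { } — this is the only nullable alternative, skip
  B → , d: FIRST \ {ε} = { ',' } — disjoint from FOLLOW(B)
  B → ( C: FIRST \ {ε} = { '(' } — disjoint from FOLLOW(B)

C has no nullable alternative, so no FIRST/FOLLOW check is needed there.

No FIRST/FOLLOW conflicts found.

Answer: No FIRST/FOLLOW conflicts.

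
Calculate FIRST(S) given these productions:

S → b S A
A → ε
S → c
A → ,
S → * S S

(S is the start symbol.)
{ '*', 'b', 'c' }

From S → b S A:
  - b is a terminal: add 'b' and stop
From S → c:
  - c is a terminal: add 'c' and stop
From S → * S S:
  - '*' is a terminal: add '*' and stop

Collecting: FIRST(S) = { '*', 'b', 'c' }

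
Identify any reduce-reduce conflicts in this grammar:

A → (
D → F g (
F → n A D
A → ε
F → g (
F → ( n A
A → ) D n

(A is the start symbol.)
Augment with A' → A and build the canonical LR(0) collection (I0 = CLOSURE({[A' → . A]}), then GOTO on every symbol after a dot until no new states appear). It has 17 states:
  I0: { [A → . (], [A → . ) D n], [A → .], [A' → . A] }  — shift, reduce
  I1: { [A → ( .] }  — reduce
  I2: { [A → ) . D n], [D → . F g (], [F → . ( n A], [F → . g (], [F → . n A D] }  — shift
  I3: { [A' → A .] }  — accept
  I4: { [F → ( . n A] }  — shift
  I5: { [A → ) D . n] }  — shift
  I6: { [D → F . g (] }  — shift
  I7: { [F → g . (] }  — shift
  I8: { [A → . (], [A → . ) D n], [A → .], [F → n . A D] }  — shift, reduce
  I9: { [D → . F g (], [F → . ( n A], [F → . g (], [F → . n A D], [F → n A . D] }  — shift
  I10: { [F → n A D .] }  — reduce
  I11: { [F → g ( .] }  — reduce
  I12: { [D → F g . (] }  — shift
  I13: { [D → F g ( .] }  — reduce
  I14: { [A → ) D n .] }  — reduce
  I15: { [A → . (], [A → . ) D n], [A → .], [F → ( n . A] }  — shift, reduce
  I16: { [F → ( n A .] }  — reduce

No state contains more than one complete item.

Answer: No reduce-reduce conflicts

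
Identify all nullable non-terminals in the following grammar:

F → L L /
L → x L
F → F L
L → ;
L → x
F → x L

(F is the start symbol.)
None

There are no ε-productions, so no non-terminal can derive ε.
No non-terminals are nullable.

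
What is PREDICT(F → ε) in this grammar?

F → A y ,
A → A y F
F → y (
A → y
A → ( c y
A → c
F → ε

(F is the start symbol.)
{ $, 'y' }

PREDICT(F → ε) = (FIRST(RHS) \ {ε}) ∪ (FOLLOW(F) if ε ∈ FIRST(RHS), i.e. RHS ⇒* ε)
The right-hand side is ε (FIRST(ε) = { ε }), so the predict set is FOLLOW(F) = { $, 'y' }
PREDICT(F → ε) = { $, 'y' }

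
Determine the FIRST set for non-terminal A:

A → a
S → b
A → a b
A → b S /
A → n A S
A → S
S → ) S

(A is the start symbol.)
FIRST sets of the other non-terminals involved (by the same procedure, iterated to a fixed point):
  FIRST(S) = { ')', 'b' }

From A → a:
  - a is a terminal: add 'a' and stop
From A → a b:
  - a is a terminal: add 'a' and stop
From A → b S /:
  - b is a terminal: add 'b' and stop
From A → n A S:
  - n is a terminal: add 'n' and stop
From A → S:
  - S is a non-terminal: add FIRST(S) \ {ε} = { ')', 'b' }
    S is not nullable, so stop

Collecting: FIRST(A) = { ')', 'a', 'b', 'n' }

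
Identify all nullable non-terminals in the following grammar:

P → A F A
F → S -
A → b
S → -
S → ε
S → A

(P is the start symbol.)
ε-productions: S → ε
So S is immediately nullable.
No further non-terminal can be added: every production for the remaining non-terminals contains a terminal or a non-nullable non-terminal.
Nullable = { 'S' }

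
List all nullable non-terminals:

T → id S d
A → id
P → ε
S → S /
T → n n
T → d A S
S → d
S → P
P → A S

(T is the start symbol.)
ε-productions: P → ε
So P is immediately nullable.
S → P: every symbol on the right is nullable, so S is nullable too.
No further non-terminal can be added: every production for the remaining non-terminals contains a terminal or a non-nullable non-terminal.
Nullable = { 'P', 'S' }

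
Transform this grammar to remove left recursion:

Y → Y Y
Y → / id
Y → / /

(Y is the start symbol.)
Y → / id Y'
Y → / / Y'
Y' → Y Y'
Y' → ε

Y is directly left-recursive. The standard transformation for
  A → A α₁ | ... | A α_m | β₁ | ... | β_n
is
  A  → β₁ A' | ... | β_n A'
  A' → α₁ A' | ... | α_m A' | ε

Y → / id becomes Y → / id Y'
Y → / / becomes Y → / / Y'
Y → Y Y becomes Y' → Y Y'
Add Y' → ε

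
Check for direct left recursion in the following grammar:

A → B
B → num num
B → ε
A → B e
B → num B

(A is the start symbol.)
Direct left recursion occurs when N → N α for some non-terminal N (the right-hand side begins with the left-hand side itself).

A → B: starts with B
B → num num: starts with num
B → ε: starts with ε
A → B e: starts with B
B → num B: starts with num

No direct left recursion found.

Answer: No direct left recursion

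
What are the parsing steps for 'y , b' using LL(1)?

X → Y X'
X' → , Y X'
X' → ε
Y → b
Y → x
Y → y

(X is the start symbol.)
Stack is shown with the top on the left.

Stack     Input    Action
-------------------------
X $       y , b $  output X → Y X'
Y X' $    y , b $  output Y → y
y X' $    y , b $  match 'y'
X' $      , b $    output X' → , Y X'
, Y X' $  , b $    match ','
Y X' $    b $      output Y → b
b X' $    b $      match 'b'
X' $      $        output X' → ε
$         $        accept

The string is accepted.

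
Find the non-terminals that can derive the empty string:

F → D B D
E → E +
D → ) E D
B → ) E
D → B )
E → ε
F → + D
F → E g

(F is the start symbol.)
{ 'E' }

A non-terminal is nullable if it can derive ε (the empty string): either it has an ε-production, or it has a production whose right-hand side consists entirely of nullable non-terminals.

ε-productions: E → ε
So E is immediately nullable.
No further non-terminal can be added: every production for the remaining non-terminals contains a terminal or a non-nullable non-terminal.
Nullable = { 'E' }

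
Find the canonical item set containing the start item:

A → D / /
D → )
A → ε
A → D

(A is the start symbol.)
{ [A → . D / /], [A → . D], [A → .], [A' → . A], [D → . )] }

First, augment the grammar with A' → A
I₀ = CLOSURE({ [A' → . A] }):
  [A' → . A] has the dot before A: add [A → . D / /], [A → .], [A → . D]
  [A → . D / /] has the dot before D: add [D → . )]
No further items can be added.

I₀ = { [A → . D / /], [A → . D], [A → .], [A' → . A], [D → . )] }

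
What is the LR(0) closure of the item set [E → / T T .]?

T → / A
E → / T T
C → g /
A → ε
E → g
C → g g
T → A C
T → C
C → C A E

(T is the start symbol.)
To compute CLOSURE, for each item [A → α.Bβ] where B is a non-terminal, add [B → .γ] for all productions B → γ; repeat for the newly added items until nothing changes.

Start with: [E → / T T .]
The dot is at the end, so nothing is added.

CLOSURE = { [E → / T T .] }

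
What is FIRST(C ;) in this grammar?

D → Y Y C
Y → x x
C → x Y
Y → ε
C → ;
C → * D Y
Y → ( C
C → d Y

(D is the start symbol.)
FIRST sets of the non-terminals involved (from the grammar, by fixed-point iteration):
  FIRST(C) = { '*', ';', 'd', 'x' }

To compute FIRST(C ;), process the symbols left to right:
Symbol C is a non-terminal. Add FIRST(C) \ {ε} = { '*', ';', 'd', 'x' }
C is not nullable (ε ∉ FIRST(C)), so stop here.
FIRST(C ;) = { '*', ';', 'd', 'x' }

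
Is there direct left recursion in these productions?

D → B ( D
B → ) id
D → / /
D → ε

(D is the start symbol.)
Direct left recursion occurs when N → N α for some non-terminal N (the right-hand side begins with the left-hand side itself).

D → B ( D: starts with B
B → ) id: starts with ')'
D → / /: starts with '/'
D → ε: starts with ε

No direct left recursion found.

Answer: No direct left recursion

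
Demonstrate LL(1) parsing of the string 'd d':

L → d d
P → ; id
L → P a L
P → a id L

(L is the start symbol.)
LL(1) parsing maintains a stack (initially the start symbol over $) and the input. At each step: if the stack top is a terminal, match it against the current input token; if it is a non-terminal N, replace it with the RHS of M[N, lookahead] (the unique production whose predict set contains the lookahead).

Stack is shown with the top on the left.

Stack  Input  Action
--------------------
L $    d d $  output L → d d
d d $  d d $  match 'd'
d $    d $    match 'd'
$      $      accept

The string is accepted.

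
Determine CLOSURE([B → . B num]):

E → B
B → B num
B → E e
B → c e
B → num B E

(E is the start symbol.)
{ [B → . B num], [B → . E e], [B → . c e], [B → . num B E], [E → . B] }

Start with: [B → . B num]
  [B → . B num] has the dot before B: add [B → . E e], [B → . c e], [B → . num B E]
  [B → . E e] has the dot before E: add [E → . B]
No further items can be added.

CLOSURE = { [B → . B num], [B → . E e], [B → . c e], [B → . num B E], [E → . B] }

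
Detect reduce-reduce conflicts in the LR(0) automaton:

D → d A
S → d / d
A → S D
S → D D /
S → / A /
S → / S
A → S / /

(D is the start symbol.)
No reduce-reduce conflicts

A reduce-reduce conflict occurs when an LR(0) state has two complete items [A → α .] and [B → β .] — both call for a reduction, and with no lookahead the parser cannot choose between them.

Augment with D' → D and build the canonical LR(0) collection (I0 = CLOSURE({[D' → . D]}), then GOTO on every symbol after a dot until no new states appear). It has 18 states:
  I0: { [D → . d A], [D' → . D] }  — shift
  I1: { [D' → D .] }  — accept
  I2: { [A → . S / /], [A → . S D], [D → . d A], [D → d . A], [S → . / A /], [S → . / S], [S → . D D /], [S → . d / d] }  — shift
  I3: { [A → . S / /], [A → . S D], [D → . d A], [S → . / A /], [S → . / S], [S → . D D /], [S → . d / d], [S → / . A /], [S → / . S] }  — shift
  I4: { [D → d A .] }  — reduce
  I5: { [D → . d A], [S → D . D /] }  — shift
  I6: { [A → S . / /], [A → S . D], [D → . d A] }  — shift
  I7: { [A → . S / /], [A → . S D], [D → . d A], [D → d . A], [S → . / A /], [S → . / S], [S → . D D /], [S → . d / d], [S → d . / d] }  — shift
  I8: { [A → . S / /], [A → . S D], [D → . d A], [S → . / A /], [S → . / S], [S → . D D /], [S → . d / d], [S → / . A /], [S → / . S], [S → d / . d] }  — shift
  I9: { [S → / A . /] }  — shift
  I10: { [A → S . / /], [A → S . D], [D → . d A], [S → / S .] }  — shift, reduce
  I11: { [A → . S / /], [A → . S D], [D → . d A], [D → d . A], [S → . / A /], [S → . / S], [S → . D D /], [S → . d / d], [S → d . / d], [S → d / d .] }  — shift, reduce
  I12: { [A → S / . /] }  — shift
  I13: { [A → S D .] }  — reduce
  I14: { [A → S / / .] }  — reduce
  I15: { [S → / A / .] }  — reduce
  I16: { [S → D D . /] }  — shift
  I17: { [S → D D / .] }  — reduce

No state contains more than one complete item.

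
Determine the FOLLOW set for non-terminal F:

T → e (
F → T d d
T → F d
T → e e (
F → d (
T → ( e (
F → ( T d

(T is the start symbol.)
{ 'd' }

To compute FOLLOW(F), find every occurrence of F on a right-hand side N → α F β: add FIRST(β) \ {ε}, and if β is empty or nullable also add FOLLOW(N). Iterate to a fixed point.

In T → F d: F is followed by d, add FIRST(d) \ {ε} = { 'd' }

Taking the union: FOLLOW(F) = { 'd' }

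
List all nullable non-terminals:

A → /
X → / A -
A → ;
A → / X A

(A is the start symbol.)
None

A non-terminal is nullable if it can derive ε (the empty string): either it has an ε-production, or it has a production whose right-hand side consists entirely of nullable non-terminals.

There are no ε-productions, so no non-terminal can derive ε.
No non-terminals are nullable.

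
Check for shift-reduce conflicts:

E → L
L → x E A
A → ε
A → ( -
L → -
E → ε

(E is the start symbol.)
Augment with E' → E and build the canonical LR(0) collection (I0 = CLOSURE({[E' → . E]}), then GOTO on every symbol after a dot until no new states appear). It has 9 states:
  I0: { [E → . L], [E → .], [E' → . E], [L → . -], [L → . x E A] }  — shift, reduce
  I1: { [L → - .] }  — reduce
  I2: { [E' → E .] }  — accept
  I3: { [E → L .] }  — reduce
  I4: { [E → . L], [E → .], [L → . -], [L → . x E A], [L → x . E A] }  — shift, reduce
  I5: { [A → . ( -], [A → .], [L → x E . A] }  — shift, reduce
  I6: { [A → ( . -] }  — shift
  I7: { [L → x E A .] }  — reduce
  I8: { [A → ( - .] }  — reduce

I0 contains reduce item [E → .] and shift items [L → . -], [L → . x E A] — shift-reduce conflict.
I4 contains reduce item [E → .] and shift items [L → . -], [L → . x E A] — shift-reduce conflict.
I5 contains reduce item [A → .] and shift item [A → . ( -] — shift-reduce conflict.

Answer: Yes — I0: [E → .] vs [L → . -]; I4: [E → .] vs [L → . -]; I5: [A → .] vs [A → . ( -]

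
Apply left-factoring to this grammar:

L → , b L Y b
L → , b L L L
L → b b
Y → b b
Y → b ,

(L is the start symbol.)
L → , b L L'
L' → Y b
L' → L L
L → b b
Y → b Y'
Y' → b
Y' → ,

Left-factoring transforms A → αβ₁ | αβ₂ into A → αA' and A' → β₁ | β₂
(α is the longest common prefix among the alternatives). Repeat until
no nonterminal has two alternatives with a common prefix.

Round 1: L has alternatives sharing prefix ', b L'. Introduce L': L → , b L L'
  Add: L' → Y b
  Add: L' → L L

Round 2: Y has alternatives sharing prefix 'b'. Introduce Y': Y → b Y'
  Add: Y' → b
  Add: Y' → ,

No remaining common prefixes — done.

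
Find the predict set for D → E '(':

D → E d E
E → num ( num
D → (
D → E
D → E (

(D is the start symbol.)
{ 'num' }

PREDICT(D → E '(') = (FIRST(RHS) \ {ε}) ∪ (FOLLOW(D) if ε ∈ FIRST(RHS), i.e. RHS ⇒* ε)
FIRST(E) = { 'num' }
FIRST(E '(') = { 'num' }
ε ∉ FIRST(E '('), so FOLLOW(D) is not added.
PREDICT(D → E '(') = { 'num' }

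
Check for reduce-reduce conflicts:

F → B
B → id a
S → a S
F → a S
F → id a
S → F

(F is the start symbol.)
Augment with F' → F and build the canonical LR(0) collection (I0 = CLOSURE({[F' → . F]}), then GOTO on every symbol after a dot until no new states appear). It has 10 states:
  I0: { [B → . id a], [F → . B], [F → . a S], [F → . id a], [F' → . F] }  — shift
  I1: { [F → B .] }  — reduce
  I2: { [F' → F .] }  — accept
  I3: { [B → . id a], [F → . B], [F → . a S], [F → . id a], [F → a . S], [S → . F], [S → . a S] }  — shift
  I4: { [B → id . a], [F → id . a] }  — shift
  I5: { [B → id a .], [F → id a .] }  — 2 reduces
  I6: { [S → F .] }  — reduce
  I7: { [F → a S .] }  — reduce
  I8: { [B → . id a], [F → . B], [F → . a S], [F → . id a], [F → a . S], [S → . F], [S → . a S], [S → a . S] }  — shift
  I9: { [F → a S .], [S → a S .] }  — 2 reduces

I5 contains complete items [B → id a .], [F → id a .] — reduce-reduce conflict.
I9 contains complete items [F → a S .], [S → a S .] — reduce-reduce conflict.

Answer: Yes — I5: [B → id a .] vs [F → id a .]; I9: [F → a S .] vs [S → a S .]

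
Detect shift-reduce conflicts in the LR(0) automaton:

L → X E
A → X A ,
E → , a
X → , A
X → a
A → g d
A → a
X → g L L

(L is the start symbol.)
Augment with L' → L and build the canonical LR(0) collection (I0 = CLOSURE({[L' → . L]}), then GOTO on every symbol after a dot until no new states appear). It has 18 states:
  I0: { [L → . X E], [L' → . L], [X → . , A], [X → . a], [X → . g L L] }  — shift
  I1: { [A → . X A ,], [A → . a], [A → . g d], [X → , . A], [X → . , A], [X → . a], [X → . g L L] }  — shift
  I2: { [L' → L .] }  — accept
  I3: { [E → . , a], [L → X . E] }  — shift
  I4: { [X → a .] }  — reduce
  I5: { [L → . X E], [X → . , A], [X → . a], [X → . g L L], [X → g . L L] }  — shift
  I6: { [L → . X E], [X → . , A], [X → . a], [X → . g L L], [X → g L . L] }  — shift
  I7: { [X → g L L .] }  — reduce
  I8: { [E → , . a] }  — shift
  I9: { [L → X E .] }  — reduce
  I10: { [E → , a .] }  — reduce
  I11: { [X → , A .] }  — reduce
  I12: { [A → . X A ,], [A → . a], [A → . g d], [A → X . A ,], [X → . , A], [X → . a], [X → . g L L] }  — shift
  I13: { [A → a .], [X → a .] }  — 2 reduces
  I14: { [A → g . d], [L → . X E], [X → . , A], [X → . a], [X → . g L L], [X → g . L L] }  — shift
  I15: { [A → g d .] }  — reduce
  I16: { [A → X A . ,] }  — shift
  I17: { [A → X A , .] }  — reduce

No state contains both a complete item and a shift item.

Answer: No shift-reduce conflicts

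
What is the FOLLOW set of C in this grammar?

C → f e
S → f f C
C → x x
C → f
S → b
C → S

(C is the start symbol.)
{ $ }

To compute FOLLOW(C), find every occurrence of C on a right-hand side N → α C β: add FIRST(β) \ {ε}, and if β is empty or nullable also add FOLLOW(N). Iterate to a fixed point.

C is the start symbol, so $ ∈ FOLLOW(C).
In S → f f C: C is at the end, add FOLLOW(S)

The FOLLOW sets referred to above (computed the same way, to a fixed point):
  FOLLOW(S) = { $ }

Taking the union: FOLLOW(C) = { $ }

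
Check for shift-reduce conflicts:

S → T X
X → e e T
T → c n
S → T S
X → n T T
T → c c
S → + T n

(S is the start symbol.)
Augment with S' → S and build the canonical LR(0) collection (I0 = CLOSURE({[S' → . S]}), then GOTO on every symbol after a dot until no new states appear). It has 17 states:
  I0: { [S → . + T n], [S → . T S], [S → . T X], [S' → . S], [T → . c c], [T → . c n] }  — shift
  I1: { [S → + . T n], [T → . c c], [T → . c n] }  — shift
  I2: { [S' → S .] }  — accept
  I3: { [S → . + T n], [S → . T S], [S → . T X], [S → T . S], [S → T . X], [T → . c c], [T → . c n], [X → . e e T], [X → . n T T] }  — shift
  I4: { [T → c . c], [T → c . n] }  — shift
  I5: { [T → c c .] }  — reduce
  I6: { [T → c n .] }  — reduce
  I7: { [S → T S .] }  — reduce
  I8: { [S → T X .] }  — reduce
  I9: { [X → e . e T] }  — shift
  I10: { [T → . c c], [T → . c n], [X → n . T T] }  — shift
  I11: { [T → . c c], [T → . c n], [X → n T . T] }  — shift
  I12: { [X → n T T .] }  — reduce
  I13: { [T → . c c], [T → . c n], [X → e e . T] }  — shift
  I14: { [X → e e T .] }  — reduce
  I15: { [S → + T . n] }  — shift
  I16: { [S → + T n .] }  — reduce

No state contains both a complete item and a shift item.

Answer: No shift-reduce conflicts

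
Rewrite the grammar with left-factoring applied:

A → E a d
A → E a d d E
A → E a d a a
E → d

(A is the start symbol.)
Left-factoring transforms A → αβ₁ | αβ₂ into A → αA' and A' → β₁ | β₂
(α is the longest common prefix among the alternatives). Repeat until
no nonterminal has two alternatives with a common prefix.

Round 1: A has alternatives sharing prefix 'E a d'. Introduce A': A → E a d A'
  Add: A' → ε
  Add: A' → d E
  Add: A' → a a

No remaining common prefixes — done.

Resulting grammar:
A → E a d A'
A' → ε
A' → d E
A' → a a
E → d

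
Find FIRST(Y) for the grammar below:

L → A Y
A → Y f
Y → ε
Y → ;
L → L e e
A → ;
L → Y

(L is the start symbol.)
{ ';', ε }

From Y → ε:
  - ε-production, so ε ∈ FIRST(Y)
From Y → ;:
  - ';' is a terminal: add ';' and stop

Collecting: FIRST(Y) = { ';', ε }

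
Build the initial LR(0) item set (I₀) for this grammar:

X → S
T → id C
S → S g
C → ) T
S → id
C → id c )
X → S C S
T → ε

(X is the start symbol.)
{ [S → . S g], [S → . id], [X → . S C S], [X → . S], [X' → . X] }

First, augment the grammar with X' → X
I₀ = CLOSURE({ [X' → . X] }):
  [X' → . X] has the dot before X: add [X → . S], [X → . S C S]
  [X → . S] has the dot before S: add [S → . S g], [S → . id]
No further items can be added.

I₀ = { [S → . S g], [S → . id], [X → . S C S], [X → . S], [X' → . X] }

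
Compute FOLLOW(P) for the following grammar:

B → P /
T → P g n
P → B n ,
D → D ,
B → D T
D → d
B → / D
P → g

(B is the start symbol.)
To compute FOLLOW(P), find every occurrence of P on a right-hand side N → α P β: add FIRST(β) \ {ε}, and if β is empty or nullable also add FOLLOW(N). Iterate to a fixed point.

In B → P /: P is followed by '/', add FIRST('/') \ {ε} = { '/' }
In T → P g n: P is followed by g n, add FIRST(g n) \ {ε} = { 'g' }

Taking the union: FOLLOW(P) = { '/', 'g' }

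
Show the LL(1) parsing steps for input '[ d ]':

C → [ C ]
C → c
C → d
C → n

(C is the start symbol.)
Stack is shown with the top on the left.

Stack    Input    Action
------------------------
C $      [ d ] $  output C → [ C ]
[ C ] $  [ d ] $  match '['
C ] $    d ] $    output C → d
d ] $    d ] $    match 'd'
] $      ] $      match ']'
$        $        accept

The string is accepted.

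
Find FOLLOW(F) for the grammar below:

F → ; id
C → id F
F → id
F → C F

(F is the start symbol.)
F is the start symbol, so $ ∈ FOLLOW(F).
In C → id F: F is at the end, add FOLLOW(C)
In F → C F: F is at the end; this adds FOLLOW(F) to itself — nothing new

The FOLLOW sets referred to above (computed the same way, to a fixed point):
  FOLLOW(C) = { ';', 'id' }

Taking the union: FOLLOW(F) = { $, ';', 'id' }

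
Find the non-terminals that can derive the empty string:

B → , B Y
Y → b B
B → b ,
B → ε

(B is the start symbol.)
A non-terminal is nullable if it can derive ε (the empty string): either it has an ε-production, or it has a production whose right-hand side consists entirely of nullable non-terminals.

ε-productions: B → ε
So B is immediately nullable.
No further non-terminal can be added: every production for the remaining non-terminals contains a terminal or a non-nullable non-terminal.
Nullable = { 'B' }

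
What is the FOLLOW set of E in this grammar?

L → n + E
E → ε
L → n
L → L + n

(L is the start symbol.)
To compute FOLLOW(E), find every occurrence of E on a right-hand side N → α E β: add FIRST(β) \ {ε}, and if β is empty or nullable also add FOLLOW(N). Iterate to a fixed point.

In L → n + E: E is at the end, add FOLLOW(L)

The FOLLOW sets referred to above (computed the same way, to a fixed point):
  FOLLOW(L) = { $, '+' }

Taking the union: FOLLOW(E) = { $, '+' }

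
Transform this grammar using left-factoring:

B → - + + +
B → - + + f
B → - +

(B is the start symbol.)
Left-factoring transforms A → αβ₁ | αβ₂ into A → αA' and A' → β₁ | β₂
(α is the longest common prefix among the alternatives). Repeat until
no nonterminal has two alternatives with a common prefix.

Round 1: B has alternatives sharing prefix '- +'. Introduce B': B → - + B'
  Add: B' → + +
  Add: B' → + f
  Add: B' → ε

Round 2: B' has alternatives sharing prefix '+'. Introduce B'': B' → + B''
  Add: B'' → +
  Add: B'' → f

No remaining common prefixes — done.

Resulting grammar:
B → - + B'
B' → + B''
B'' → +
B'' → f
B' → ε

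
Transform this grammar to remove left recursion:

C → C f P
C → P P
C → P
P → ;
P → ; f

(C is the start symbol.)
C is directly left-recursive. The standard transformation for
  A → A α₁ | ... | A α_m | β₁ | ... | β_n
is
  A  → β₁ A' | ... | β_n A'
  A' → α₁ A' | ... | α_m A' | ε

C → P P becomes C → P P C'
C → P becomes C → P C'
C → C f P becomes C' → f P C'
Add C' → ε

Productions for other non-terminals are unchanged:
  P → ;
  P → ; f

Resulting grammar:
C → P P C'
C → P C'
C' → f P C'
C' → ε
P → ;
P → ; f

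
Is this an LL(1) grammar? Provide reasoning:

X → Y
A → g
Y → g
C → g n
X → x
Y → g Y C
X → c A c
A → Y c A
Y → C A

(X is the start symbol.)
Relevant sets:
  FIRST(Y) = { 'g' }
  FIRST(C) = { 'g' }

For X:
  PREDICT(X → Y) = { 'g' }
  PREDICT(X → x) = { 'x' }
  PREDICT(X → c A c) = { 'c' }
For A:
  PREDICT(A → g) = { 'g' }
  PREDICT(A → Y c A) = { 'g' }
For Y:
  PREDICT(Y → g) = { 'g' }
  PREDICT(Y → g Y C) = { 'g' }
  PREDICT(Y → C A) = { 'g' }
C has a single production, so nothing to check there.

Conflict found: Predict set conflict for A: { 'g' }
The grammar is NOT LL(1).

Answer: No. Predict set conflict for A: { 'g' }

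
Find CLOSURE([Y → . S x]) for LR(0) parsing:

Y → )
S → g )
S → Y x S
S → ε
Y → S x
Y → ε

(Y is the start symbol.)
To compute CLOSURE, for each item [A → α.Bβ] where B is a non-terminal, add [B → .γ] for all productions B → γ; repeat for the newly added items until nothing changes.

Start with: [Y → . S x]
  [Y → . S x] has the dot before S: add [S → . g )], [S → . Y x S], [S → .]
  [S → . Y x S] has the dot before Y: add [Y → . )], [Y → .]
No further items can be added.

CLOSURE = { [S → . Y x S], [S → . g )], [S → .], [Y → . )], [Y → . S x], [Y → .] }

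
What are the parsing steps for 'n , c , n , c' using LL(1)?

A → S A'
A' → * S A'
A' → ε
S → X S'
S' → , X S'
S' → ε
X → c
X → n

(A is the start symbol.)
Stack is shown with the top on the left.

Stack        Input            Action
------------------------------------
A $          n , c , n , c $  output A → S A'
S A' $       n , c , n , c $  output S → X S'
X S' A' $    n , c , n , c $  output X → n
n S' A' $    n , c , n , c $  match 'n'
S' A' $      , c , n , c $    output S' → , X S'
, X S' A' $  , c , n , c $    match ','
X S' A' $    c , n , c $      output X → c
c S' A' $    c , n , c $      match 'c'
S' A' $      , n , c $        output S' → , X S'
, X S' A' $  , n , c $        match ','
X S' A' $    n , c $          output X → n
n S' A' $    n , c $          match 'n'
S' A' $      , c $            output S' → , X S'
, X S' A' $  , c $            match ','
X S' A' $    c $              output X → c
c S' A' $    c $              match 'c'
S' A' $      $                output S' → ε
A' $         $                output A' → ε
$            $                accept

The string is accepted.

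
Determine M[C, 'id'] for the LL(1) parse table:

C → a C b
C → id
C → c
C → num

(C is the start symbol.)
To find M[C, 'id'], we find productions for C where 'id' is in the predict set (PREDICT(N → α) = (FIRST(α) \ {ε}) ∪ (FOLLOW(N) if α ⇒* ε)).

C → a C b: PREDICT = { 'a' }
C → id: PREDICT = { 'id' }
  'id' is in predict set, so this production goes in M[C, 'id']
C → c: PREDICT = { 'c' }
C → num: PREDICT = { 'num' }

M[C, 'id'] = C → id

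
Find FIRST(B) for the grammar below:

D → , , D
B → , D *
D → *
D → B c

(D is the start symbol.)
From B → , D *:
  - ',' is a terminal: add ',' and stop

Collecting: FIRST(B) = { ',' }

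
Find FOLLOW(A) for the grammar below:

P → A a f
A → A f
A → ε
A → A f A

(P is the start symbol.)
{ 'a', 'f' }

To compute FOLLOW(A), find every occurrence of A on a right-hand side N → α A β: add FIRST(β) \ {ε}, and if β is empty or nullable also add FOLLOW(N). Iterate to a fixed point.

In P → A a f: A is followed by a f, add FIRST(a f) \ {ε} = { 'a' }
In A → A f: A is followed by f, add FIRST(f) \ {ε} = { 'f' }
In A → A f A: A is followed by f A, add FIRST(f A) \ {ε} = { 'f' }
In A → A f A: A is at the end; this adds FOLLOW(A) to itself — nothing new

Taking the union: FOLLOW(A) = { 'a', 'f' }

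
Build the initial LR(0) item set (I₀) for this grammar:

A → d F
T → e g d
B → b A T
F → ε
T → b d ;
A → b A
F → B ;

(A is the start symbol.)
First, augment the grammar with A' → A
I₀ = CLOSURE({ [A' → . A] }):
  [A' → . A] has the dot before A: add [A → . d F], [A → . b A]
No further items can be added.

I₀ = { [A → . b A], [A → . d F], [A' → . A] }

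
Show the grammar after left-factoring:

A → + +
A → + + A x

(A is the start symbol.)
A → + + A'
A' → ε
A' → A x

Left-factoring transforms A → αβ₁ | αβ₂ into A → αA' and A' → β₁ | β₂
(α is the longest common prefix among the alternatives). Repeat until
no nonterminal has two alternatives with a common prefix.

Round 1: A has alternatives sharing prefix '+ +'. Introduce A': A → + + A'
  Add: A' → ε
  Add: A' → A x

No remaining common prefixes — done.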